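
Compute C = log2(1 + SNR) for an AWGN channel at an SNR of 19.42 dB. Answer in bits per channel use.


SNR_linear = 10^(19.42/10) = 87.4984; C = log2(1 + SNR_linear) = log2(1 + 87.4984) = 6.4676

6.4676 bits/channel use


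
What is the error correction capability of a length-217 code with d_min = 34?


Correction capability = floor((d-1)/2) = floor((34-1)/2) = 16

16 errors


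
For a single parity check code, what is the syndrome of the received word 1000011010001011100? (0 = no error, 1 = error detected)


Syndrome = XOR of all bits = 1 XOR 0 XOR 0 XOR 0 XOR 0 XOR 1 XOR 1 XOR 0 XOR 1 XOR 0 XOR 0 XOR 0 XOR 1 XOR 0 XOR 1 XOR 1 XOR 1 XOR 0 XOR 0 = 0

0


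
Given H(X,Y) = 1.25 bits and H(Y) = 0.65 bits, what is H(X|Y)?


H(X|Y) = H(X,Y) - H(Y) = 1.25 - 0.65 = 0.6

0.6 bits


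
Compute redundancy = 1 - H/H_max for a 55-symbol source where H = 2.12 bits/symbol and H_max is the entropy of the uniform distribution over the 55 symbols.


H_max = log2(K) = log2(55) = 5.7814 bits/symbol. Redundancy = 1 - H/H_max = 1 - 2.12/5.7814 = 1 - 0.3667 = 0.6333

0.6333


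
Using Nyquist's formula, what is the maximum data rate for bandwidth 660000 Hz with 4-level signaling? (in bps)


Rate = 2 * B * log2(M) = 2 * 660000 * 2.0 = 2640000.0

2640000.0 bps


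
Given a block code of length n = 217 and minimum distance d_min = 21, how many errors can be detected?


Detection capability = d_min - 1 = 21 - 1 = 20

20 errors


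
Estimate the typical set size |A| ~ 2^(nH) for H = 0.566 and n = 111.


log2|A_typical| = nH = 111 * 0.566 = 62.826, so |A_typical| ~ 2^62.826 = 8.175e+18

8.175e+18


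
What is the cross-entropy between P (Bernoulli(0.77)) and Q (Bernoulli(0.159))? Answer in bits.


H(P,Q) = -p*log2(q) - (1-p)*log2(1-q). -0.77*log2(0.159) = 2.042734; -0.23*log2(0.841) = 0.057459. H(P,Q) = 2.042734 + 0.057459 = 2.1002

2.1002 bits


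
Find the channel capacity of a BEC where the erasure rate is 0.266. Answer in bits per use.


C = 1 - epsilon = 1 - 0.266 = 0.734

0.734 bits


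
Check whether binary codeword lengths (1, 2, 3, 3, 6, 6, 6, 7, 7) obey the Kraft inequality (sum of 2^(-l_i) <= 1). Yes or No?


Kraft sum = sum(2^(-l_i)) = 1.0625, need <= 1. Result: violated (a binary prefix-free code with these lengths cannot exist)

No


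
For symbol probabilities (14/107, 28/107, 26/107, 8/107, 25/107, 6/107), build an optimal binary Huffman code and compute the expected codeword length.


Huffman construction (repeatedly merge the two least-probable nodes; each merge adds 1 bit to every symbol beneath it): 6/107 + 8/107 = 14/107; 14/107 + 14/107 = 28/107; 25/107 + 26/107 = 51/107; 28/107 + 28/107 = 56/107; 51/107 + 56/107 = 1. Resulting codeword lengths (in the order the probabilities were given): (3, 2, 2, 4, 2, 4). L_avg = sum(p_i * l_i) = 14/107*3 + 28/107*2 + 26/107*2 + 8/107*4 + 25/107*2 + 6/107*4 = 256/107 = 2.3925

2.3925 bits


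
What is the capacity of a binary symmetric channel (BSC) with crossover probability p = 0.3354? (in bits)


H(p) = -p*log2(p) - (1-p)*log2(1-p) = -0.3354*log2(0.3354) - 0.6646*log2(0.6646) = 0.528606 + 0.391743 = 0.9203. C = 1 - H(p) = 1 - 0.9203 = 0.0797

0.0797 bits


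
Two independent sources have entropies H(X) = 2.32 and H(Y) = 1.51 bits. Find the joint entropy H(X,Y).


For independent variables, H(X,Y) = H(X) + H(Y) = 2.32 + 1.51 = 3.83

3.83 bits


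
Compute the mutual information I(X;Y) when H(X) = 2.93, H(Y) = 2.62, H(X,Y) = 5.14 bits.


I(X;Y) = H(X) + H(Y) - H(X,Y) = 2.93 + 2.62 - 5.14 = 0.41

0.41 bits


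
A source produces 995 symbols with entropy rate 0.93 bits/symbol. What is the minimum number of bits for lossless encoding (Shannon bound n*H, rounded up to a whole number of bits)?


Minimum bits >= n * H = 995 * 0.93 = 925.35, rounded up to a whole number of bits = 926

926 bits


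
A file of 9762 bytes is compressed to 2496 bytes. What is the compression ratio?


Ratio = original / compressed = 9762 / 2496 = 3.9111

3.9111


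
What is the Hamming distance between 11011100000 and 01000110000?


Count differing positions: ^ . . ^ ^ . ^ . . . . = 4 differences

4


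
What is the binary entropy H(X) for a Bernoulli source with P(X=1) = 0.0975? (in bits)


H = -p*log2(p) - (1-p)*log2(1-p). -0.0975*log2(0.0975) = 0.327449; -0.9025*log2(0.9025) = 0.133571. H = 0.327449 + 0.133571 = 0.461

0.461 bits


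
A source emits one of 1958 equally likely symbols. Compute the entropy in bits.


H = log2(n) = log2(1958) = 10.9352

10.9352 bits


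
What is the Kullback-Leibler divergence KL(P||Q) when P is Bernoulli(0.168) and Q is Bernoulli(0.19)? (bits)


KL = p*log2(p/q) + (1-p)*log2((1-p)/(1-q)) = 0.168*log2(0.168/0.19) + 0.832*log2(0.832/0.81) = 0.0023

0.0023 bits


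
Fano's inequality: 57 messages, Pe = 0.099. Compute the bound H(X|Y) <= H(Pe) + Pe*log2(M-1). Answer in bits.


H(Pe) = -Pe*log2(Pe) - (1-Pe)*log2(1-Pe) = -0.099*log2(0.099) - 0.901*log2(0.901) = 0.330306 + 0.135511 = 0.4658. Pe*log2(M-1) = 0.099*log2(56) = 0.574928. Bound = H(Pe) + Pe*log2(M-1) = 0.330306 + 0.135511 + 0.574928 = 1.0407

1.0407 bits


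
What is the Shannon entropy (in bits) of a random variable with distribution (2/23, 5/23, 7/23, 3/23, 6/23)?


H = -sum(p_i * log2(p_i)). Terms: -(2/23)*log2(2/23) = 0.306397; -(5/23)*log2(5/23) = 0.478616; -(7/23)*log2(7/23) = 0.522324; -(3/23)*log2(3/23) = 0.383296; -(6/23)*log2(6/23) = 0.505722. H = 0.306397 + 0.478616 + 0.522324 + 0.383296 + 0.505722 = 2.1964

2.1964 bits


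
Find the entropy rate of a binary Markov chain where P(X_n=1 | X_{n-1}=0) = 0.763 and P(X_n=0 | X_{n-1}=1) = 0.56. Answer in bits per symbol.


Stationary distribution: pi_0 = p10/(p01+p10) = 0.4233, pi_1 = 0.5767. Entropy rate H' = pi_0*H(p01) + pi_1*H(p10) = 0.4233*0.79 + 0.5767*0.9896 = 0.9051

0.9051 bits/symbol


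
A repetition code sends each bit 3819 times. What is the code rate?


Rate = k/n = 1/3819

1/3819


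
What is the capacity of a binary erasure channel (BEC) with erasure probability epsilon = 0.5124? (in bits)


C = 1 - epsilon = 1 - 0.5124 = 0.4876

0.4876 bits


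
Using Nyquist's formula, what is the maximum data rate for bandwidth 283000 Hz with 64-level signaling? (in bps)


Rate = 2 * B * log2(M) = 2 * 283000 * 6.0 = 3396000.0

3396000.0 bps


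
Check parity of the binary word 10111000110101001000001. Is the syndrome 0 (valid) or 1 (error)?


Syndrome = XOR of all bits = 1 XOR 0 XOR 1 XOR 1 XOR 1 XOR 0 XOR 0 XOR 0 XOR 1 XOR 1 XOR 0 XOR 1 XOR 0 XOR 1 XOR 0 XOR 0 XOR 1 XOR 0 XOR 0 XOR 0 XOR 0 XOR 0 XOR 1 = 0

0


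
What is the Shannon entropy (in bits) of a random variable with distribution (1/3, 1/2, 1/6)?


H = -sum(p_i * log2(p_i)). Terms: -(1/3)*log2(1/3) = 0.528321; -(1/2)*log2(1/2) = 0.500000; -(1/6)*log2(1/6) = 0.430827. H = 0.528321 + 0.500000 + 0.430827 = 1.4591

1.4591 bits


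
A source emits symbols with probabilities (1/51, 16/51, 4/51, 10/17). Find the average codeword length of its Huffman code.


Huffman construction (repeatedly merge the two least-probable nodes; each merge adds 1 bit to every symbol beneath it): 1/51 + 4/51 = 5/51; 5/51 + 16/51 = 7/17; 7/17 + 10/17 = 1. Resulting codeword lengths (in the order the probabilities were given): (3, 2, 3, 1). L_avg = sum(p_i * l_i) = 1/51*3 + 16/51*2 + 4/51*3 + 10/17*1 = 77/51 = 1.5098

1.5098 bits


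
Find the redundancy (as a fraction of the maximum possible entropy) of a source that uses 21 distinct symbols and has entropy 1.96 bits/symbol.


H_max = log2(K) = log2(21) = 4.3923 bits/symbol. Redundancy = 1 - H/H_max = 1 - 1.96/4.3923 = 1 - 0.4462 = 0.5538

0.5538


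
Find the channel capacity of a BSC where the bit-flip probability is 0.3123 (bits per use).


H(p) = -p*log2(p) - (1-p)*log2(1-p) = -0.3123*log2(0.3123) - 0.6877*log2(0.6877) = 0.524350 + 0.371460 = 0.8958. C = 1 - H(p) = 1 - 0.8958 = 0.1042

0.1042 bits


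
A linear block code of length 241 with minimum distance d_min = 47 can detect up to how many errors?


Detection capability = d_min - 1 = 47 - 1 = 46

46 errors


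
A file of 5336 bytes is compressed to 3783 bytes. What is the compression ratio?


Ratio = original / compressed = 5336 / 3783 = 1.4105

1.4105


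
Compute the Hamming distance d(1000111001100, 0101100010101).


Count differing positions: ^ ^ . ^ . ^ ^ . ^ ^ . . ^ = 8 differences

8


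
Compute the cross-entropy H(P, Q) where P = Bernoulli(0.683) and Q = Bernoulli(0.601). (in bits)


H(P,Q) = -p*log2(q) - (1-p)*log2(1-q). -0.683*log2(0.601) = 0.501707; -0.317*log2(0.399) = 0.420196. H(P,Q) = 0.501707 + 0.420196 = 0.9219

0.9219 bits


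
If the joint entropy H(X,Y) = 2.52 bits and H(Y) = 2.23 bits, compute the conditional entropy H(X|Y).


H(X|Y) = H(X,Y) - H(Y) = 2.52 - 2.23 = 0.29

0.29 bits


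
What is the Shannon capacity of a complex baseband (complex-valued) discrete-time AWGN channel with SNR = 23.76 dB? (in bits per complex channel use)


SNR_linear = 10^(23.76/10) = 237.684; C = log2(1 + SNR_linear) = log2(1 + 237.684) = 7.899

7.899 bits/channel use


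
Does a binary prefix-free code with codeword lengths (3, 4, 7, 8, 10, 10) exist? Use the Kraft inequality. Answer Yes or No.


Kraft sum = sum(2^(-l_i)) = 0.2012, need <= 1. Result: satisfied (a binary prefix-free code with these lengths exists)

Yes


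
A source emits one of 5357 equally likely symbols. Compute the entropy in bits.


H = log2(n) = log2(5357) = 12.3872

12.3872 bits


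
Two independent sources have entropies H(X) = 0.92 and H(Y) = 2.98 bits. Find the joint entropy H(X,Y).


For independent variables, H(X,Y) = H(X) + H(Y) = 0.92 + 2.98 = 3.9

3.9 bits


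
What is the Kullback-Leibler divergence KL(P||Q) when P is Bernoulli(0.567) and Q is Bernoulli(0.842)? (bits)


KL = p*log2(p/q) + (1-p)*log2((1-p)/(1-q)) = 0.567*log2(0.567/0.842) + 0.433*log2(0.433/0.158) = 0.3063

0.3063 bits


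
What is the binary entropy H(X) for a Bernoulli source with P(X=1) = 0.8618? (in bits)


H = -p*log2(p) - (1-p)*log2(1-p). -0.8618*log2(0.8618) = 0.184921; -0.1382*log2(0.1382) = 0.394585. H = 0.184921 + 0.394585 = 0.5795

0.5795 bits


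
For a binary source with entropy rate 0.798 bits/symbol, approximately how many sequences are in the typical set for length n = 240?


log2|A_typical| = nH = 240 * 0.798 = 191.52, so |A_typical| ~ 2^191.52 = 4.501e+57

4.501e+57


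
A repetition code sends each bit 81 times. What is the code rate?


Rate = k/n = 1/81

1/81


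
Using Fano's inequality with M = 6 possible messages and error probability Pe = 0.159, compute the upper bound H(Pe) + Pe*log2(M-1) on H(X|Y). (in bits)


H(Pe) = -Pe*log2(Pe) - (1-Pe)*log2(1-Pe) = -0.159*log2(0.159) - 0.841*log2(0.841) = 0.421811 + 0.210101 = 0.6319. Pe*log2(M-1) = 0.159*log2(5) = 0.369187. Bound = H(Pe) + Pe*log2(M-1) = 0.421811 + 0.210101 + 0.369187 = 1.0011

1.0011 bits


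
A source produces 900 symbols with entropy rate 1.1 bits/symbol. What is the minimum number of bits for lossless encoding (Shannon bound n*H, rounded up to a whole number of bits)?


Minimum bits >= n * H = 900 * 1.1 = 990.0, rounded up to a whole number of bits = 990

990 bits


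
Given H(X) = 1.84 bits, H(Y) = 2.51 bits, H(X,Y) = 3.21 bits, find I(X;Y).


I(X;Y) = H(X) + H(Y) - H(X,Y) = 1.84 + 2.51 - 3.21 = 1.14

1.14 bits


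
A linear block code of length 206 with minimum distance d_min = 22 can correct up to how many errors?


Correction capability = floor((d-1)/2) = floor((22-1)/2) = 10

10 errors


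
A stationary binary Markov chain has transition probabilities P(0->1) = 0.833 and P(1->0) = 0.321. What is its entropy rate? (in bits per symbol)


Stationary distribution: pi_0 = p10/(p01+p10) = 0.2782, pi_1 = 0.7218. Entropy rate H' = pi_0*H(p01) + pi_1*H(p10) = 0.2782*0.6508 + 0.7218*0.9055 = 0.8346

0.8346 bits/symbol


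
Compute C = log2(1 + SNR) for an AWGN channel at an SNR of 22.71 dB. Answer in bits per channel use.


SNR_linear = 10^(22.71/10) = 186.638; C = log2(1 + SNR_linear) = log2(1 + 186.638) = 7.5518

7.5518 bits/channel use


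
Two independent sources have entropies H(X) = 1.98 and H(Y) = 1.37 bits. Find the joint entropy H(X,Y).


For independent variables, H(X,Y) = H(X) + H(Y) = 1.98 + 1.37 = 3.35

3.35 bits


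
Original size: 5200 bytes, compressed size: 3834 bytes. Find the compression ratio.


Ratio = original / compressed = 5200 / 3834 = 1.3563

1.3563


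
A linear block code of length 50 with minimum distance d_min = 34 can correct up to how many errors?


Correction capability = floor((d-1)/2) = floor((34-1)/2) = 16

16 errors


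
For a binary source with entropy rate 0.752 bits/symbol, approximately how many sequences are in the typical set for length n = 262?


log2|A_typical| = nH = 262 * 0.752 = 197.024, so |A_typical| ~ 2^197.024 = 2.042e+59

2.042e+59


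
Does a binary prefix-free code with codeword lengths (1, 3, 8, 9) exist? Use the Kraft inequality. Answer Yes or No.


Kraft sum = sum(2^(-l_i)) = 0.6309, need <= 1. Result: satisfied (a binary prefix-free code with these lengths exists)

Yes


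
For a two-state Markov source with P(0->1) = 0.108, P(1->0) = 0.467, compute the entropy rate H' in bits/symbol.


Stationary distribution: pi_0 = p10/(p01+p10) = 0.8122, pi_1 = 0.1878. Entropy rate H' = pi_0*H(p01) + pi_1*H(p10) = 0.8122*0.4939 + 0.1878*0.9969 = 0.5883

0.5883 bits/symbol


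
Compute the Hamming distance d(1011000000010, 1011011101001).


Count differing positions: . . . . . ^ ^ ^ . ^ . ^ ^ = 6 differences

6


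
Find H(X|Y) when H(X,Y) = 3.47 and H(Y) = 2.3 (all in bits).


H(X|Y) = H(X,Y) - H(Y) = 3.47 - 2.3 = 1.17

1.17 bits


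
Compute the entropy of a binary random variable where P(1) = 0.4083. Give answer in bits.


H = -p*log2(p) - (1-p)*log2(1-p). -0.4083*log2(0.4083) = 0.527645; -0.5917*log2(0.5917) = 0.447954. H = 0.527645 + 0.447954 = 0.9756

0.9756 bits


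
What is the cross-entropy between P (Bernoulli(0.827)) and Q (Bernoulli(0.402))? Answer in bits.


H(P,Q) = -p*log2(q) - (1-p)*log2(1-q). -0.827*log2(0.402) = 1.087284; -0.173*log2(0.598) = 0.128328. H(P,Q) = 1.087284 + 0.128328 = 1.2156

1.2156 bits


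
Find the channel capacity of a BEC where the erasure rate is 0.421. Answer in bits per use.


C = 1 - epsilon = 1 - 0.421 = 0.579

0.579 bits


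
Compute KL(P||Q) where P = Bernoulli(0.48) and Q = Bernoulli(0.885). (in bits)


KL = p*log2(p/q) + (1-p)*log2((1-p)/(1-q)) = 0.48*log2(0.48/0.885) + 0.52*log2(0.52/0.115) = 0.7083

0.7083 bits


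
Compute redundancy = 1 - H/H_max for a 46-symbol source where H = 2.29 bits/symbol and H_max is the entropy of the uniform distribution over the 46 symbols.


H_max = log2(K) = log2(46) = 5.5236 bits/symbol. Redundancy = 1 - H/H_max = 1 - 2.29/5.5236 = 1 - 0.4146 = 0.5854

0.5854


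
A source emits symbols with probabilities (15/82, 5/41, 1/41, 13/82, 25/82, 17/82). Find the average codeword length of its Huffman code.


Huffman construction (repeatedly merge the two least-probable nodes; each merge adds 1 bit to every symbol beneath it): 1/41 + 5/41 = 6/41; 6/41 + 13/82 = 25/82; 15/82 + 17/82 = 16/41; 25/82 + 25/82 = 25/41; 16/41 + 25/41 = 1. Resulting codeword lengths (in the order the probabilities were given): (2, 4, 4, 3, 2, 2). L_avg = sum(p_i * l_i) = 15/82*2 + 5/41*4 + 1/41*4 + 13/82*3 + 25/82*2 + 17/82*2 = 201/82 = 2.4512

2.4512 bits


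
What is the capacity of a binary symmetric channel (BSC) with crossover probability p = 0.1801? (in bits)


H(p) = -p*log2(p) - (1-p)*log2(1-p) = -0.1801*log2(0.1801) - 0.8199*log2(0.8199) = 0.445411 + 0.234885 = 0.6803. C = 1 - H(p) = 1 - 0.6803 = 0.3197

0.3197 bits


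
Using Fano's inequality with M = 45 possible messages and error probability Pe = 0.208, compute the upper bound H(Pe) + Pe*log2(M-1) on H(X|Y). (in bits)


H(Pe) = -Pe*log2(Pe) - (1-Pe)*log2(1-Pe) = -0.208*log2(0.208) - 0.792*log2(0.792) = 0.471192 + 0.266451 = 0.7376. Pe*log2(M-1) = 0.208*log2(44) = 1.135562. Bound = H(Pe) + Pe*log2(M-1) = 0.471192 + 0.266451 + 1.135562 = 1.8732

1.8732 bits


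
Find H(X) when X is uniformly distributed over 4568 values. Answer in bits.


H = log2(n) = log2(4568) = 12.1573

12.1573 bits


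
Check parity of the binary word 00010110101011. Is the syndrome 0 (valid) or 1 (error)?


Syndrome = XOR of all bits = 0 XOR 0 XOR 0 XOR 1 XOR 0 XOR 1 XOR 1 XOR 0 XOR 1 XOR 0 XOR 1 XOR 0 XOR 1 XOR 1 = 1

1


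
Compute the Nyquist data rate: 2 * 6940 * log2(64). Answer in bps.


Rate = 2 * B * log2(M) = 2 * 6940 * 6.0 = 83280.0

83280.0 bps


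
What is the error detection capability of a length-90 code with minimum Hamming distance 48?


Detection capability = d_min - 1 = 48 - 1 = 47

47 errors


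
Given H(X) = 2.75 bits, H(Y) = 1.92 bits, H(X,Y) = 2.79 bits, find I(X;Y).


I(X;Y) = H(X) + H(Y) - H(X,Y) = 2.75 + 1.92 - 2.79 = 1.88

1.88 bits


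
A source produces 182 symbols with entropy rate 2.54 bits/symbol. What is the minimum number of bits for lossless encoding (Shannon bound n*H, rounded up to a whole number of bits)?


Minimum bits >= n * H = 182 * 2.54 = 462.28, rounded up to a whole number of bits = 463

463 bits


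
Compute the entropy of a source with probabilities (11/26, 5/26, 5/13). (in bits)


H = -sum(p_i * log2(p_i)). Terms: -(11/26)*log2(11/26) = 0.525042; -(5/26)*log2(5/26) = 0.457406; -(5/13)*log2(5/13) = 0.530197. H = 0.525042 + 0.457406 + 0.530197 = 1.5126

1.5126 bits


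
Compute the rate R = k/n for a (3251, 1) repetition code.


Rate = k/n = 1/3251

1/3251


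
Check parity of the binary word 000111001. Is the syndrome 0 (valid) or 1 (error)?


Syndrome = XOR of all bits = 0 XOR 0 XOR 0 XOR 1 XOR 1 XOR 1 XOR 0 XOR 0 XOR 1 = 0

0


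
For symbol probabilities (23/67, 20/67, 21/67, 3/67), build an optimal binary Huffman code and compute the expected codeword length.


Huffman construction (repeatedly merge the two least-probable nodes; each merge adds 1 bit to every symbol beneath it): 3/67 + 20/67 = 23/67; 21/67 + 23/67 = 44/67; 23/67 + 44/67 = 1. Resulting codeword lengths (in the order the probabilities were given): (2, 2, 2, 2). L_avg = sum(p_i * l_i) = 23/67*2 + 20/67*2 + 21/67*2 + 3/67*2 = 2

2.0 bits


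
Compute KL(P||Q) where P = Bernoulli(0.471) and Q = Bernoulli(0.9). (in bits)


KL = p*log2(p/q) + (1-p)*log2((1-p)/(1-q)) = 0.471*log2(0.471/0.9) + 0.529*log2(0.529/0.1) = 0.8313

0.8313 bits


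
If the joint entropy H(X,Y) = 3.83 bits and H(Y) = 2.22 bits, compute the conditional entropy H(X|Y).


H(X|Y) = H(X,Y) - H(Y) = 3.83 - 2.22 = 1.61

1.61 bits


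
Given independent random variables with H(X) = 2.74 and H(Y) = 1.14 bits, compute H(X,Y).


For independent variables, H(X,Y) = H(X) + H(Y) = 2.74 + 1.14 = 3.88

3.88 bits


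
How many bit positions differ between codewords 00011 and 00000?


Count differing positions: . . . ^ ^ = 2 differences

2


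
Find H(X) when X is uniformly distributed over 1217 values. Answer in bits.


H = log2(n) = log2(1217) = 10.2491

10.2491 bits


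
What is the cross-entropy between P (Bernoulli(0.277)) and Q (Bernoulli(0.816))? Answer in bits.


H(P,Q) = -p*log2(q) - (1-p)*log2(1-q). -0.277*log2(0.816) = 0.081260; -0.723*log2(0.184) = 1.765727. H(P,Q) = 0.081260 + 1.765727 = 1.847

1.847 bits


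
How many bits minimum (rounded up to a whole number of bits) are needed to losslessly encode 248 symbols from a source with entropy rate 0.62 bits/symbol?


Minimum bits >= n * H = 248 * 0.62 = 153.76, rounded up to a whole number of bits = 154

154 bits


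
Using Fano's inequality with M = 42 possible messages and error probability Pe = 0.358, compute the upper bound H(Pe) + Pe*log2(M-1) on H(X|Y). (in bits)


H(Pe) = -Pe*log2(Pe) - (1-Pe)*log2(1-Pe) = -0.358*log2(0.358) - 0.642*log2(0.642) = 0.530545 + 0.410466 = 0.941. Pe*log2(M-1) = 0.358*log2(41) = 1.918004. Bound = H(Pe) + Pe*log2(M-1) = 0.530545 + 0.410466 + 1.918004 = 2.859

2.859 bits


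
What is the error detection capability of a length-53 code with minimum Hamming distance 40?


Detection capability = d_min - 1 = 40 - 1 = 39

39 errors


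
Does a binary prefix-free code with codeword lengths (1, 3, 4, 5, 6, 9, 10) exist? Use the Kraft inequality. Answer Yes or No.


Kraft sum = sum(2^(-l_i)) = 0.7373, need <= 1. Result: satisfied (a binary prefix-free code with these lengths exists)

Yes


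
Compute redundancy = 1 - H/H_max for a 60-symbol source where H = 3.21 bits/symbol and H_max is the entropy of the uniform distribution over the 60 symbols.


H_max = log2(K) = log2(60) = 5.9069 bits/symbol. Redundancy = 1 - H/H_max = 1 - 3.21/5.9069 = 1 - 0.5434 = 0.4566

0.4566


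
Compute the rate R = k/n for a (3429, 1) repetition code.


Rate = k/n = 1/3429

1/3429


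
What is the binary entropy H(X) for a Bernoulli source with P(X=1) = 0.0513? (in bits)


H = -p*log2(p) - (1-p)*log2(1-p). -0.0513*log2(0.0513) = 0.219815; -0.9487*log2(0.9487) = 0.072079. H = 0.219815 + 0.072079 = 0.2919

0.2919 bits


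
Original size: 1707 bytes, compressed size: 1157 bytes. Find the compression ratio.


Ratio = original / compressed = 1707 / 1157 = 1.4754

1.4754


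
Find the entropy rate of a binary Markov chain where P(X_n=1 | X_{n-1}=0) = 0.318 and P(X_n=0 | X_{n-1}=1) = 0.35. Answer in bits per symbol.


Stationary distribution: pi_0 = p10/(p01+p10) = 0.524, pi_1 = 0.476. Entropy rate H' = pi_0*H(p01) + pi_1*H(p10) = 0.524*0.9022 + 0.476*0.9341 = 0.9174

0.9174 bits/symbol


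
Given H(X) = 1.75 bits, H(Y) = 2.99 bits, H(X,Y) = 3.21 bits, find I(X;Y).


I(X;Y) = H(X) + H(Y) - H(X,Y) = 1.75 + 2.99 - 3.21 = 1.53

1.53 bits


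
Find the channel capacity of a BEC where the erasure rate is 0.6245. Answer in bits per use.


C = 1 - epsilon = 1 - 0.6245 = 0.3755

0.3755 bits


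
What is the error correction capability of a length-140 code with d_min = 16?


Correction capability = floor((d-1)/2) = floor((16-1)/2) = 7

7 errors


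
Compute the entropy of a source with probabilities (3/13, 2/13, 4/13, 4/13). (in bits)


H = -sum(p_i * log2(p_i)). Terms: -(3/13)*log2(3/13) = 0.488187; -(2/13)*log2(2/13) = 0.415452; -(4/13)*log2(4/13) = 0.523212; -(4/13)*log2(4/13) = 0.523212. H = 0.488187 + 0.415452 + 0.523212 + 0.523212 = 1.9501

1.9501 bits


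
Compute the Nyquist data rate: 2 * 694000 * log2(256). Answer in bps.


Rate = 2 * B * log2(M) = 2 * 694000 * 8.0 = 11104000.0

11104000.0 bps


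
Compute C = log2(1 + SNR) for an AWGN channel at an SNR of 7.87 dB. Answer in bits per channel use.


SNR_linear = 10^(7.87/10) = 6.1235; C = log2(1 + SNR_linear) = log2(1 + 6.1235) = 2.8326

2.8326 bits/channel use


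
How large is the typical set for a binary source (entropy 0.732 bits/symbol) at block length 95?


log2|A_typical| = nH = 95 * 0.732 = 69.54, so |A_typical| ~ 2^69.54 = 8.583e+20

8.583e+20


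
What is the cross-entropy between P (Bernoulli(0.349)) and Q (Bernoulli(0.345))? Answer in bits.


H(P,Q) = -p*log2(q) - (1-p)*log2(1-q). -0.349*log2(0.345) = 0.535831; -0.651*log2(0.655) = 0.397392. H(P,Q) = 0.535831 + 0.397392 = 0.9332

0.9332 bits


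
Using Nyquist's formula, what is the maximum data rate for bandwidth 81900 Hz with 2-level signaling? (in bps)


Rate = 2 * B * log2(M) = 2 * 81900 * 1.0 = 163800.0

163800.0 bps


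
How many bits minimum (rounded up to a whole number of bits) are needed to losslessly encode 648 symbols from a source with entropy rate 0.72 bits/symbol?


Minimum bits >= n * H = 648 * 0.72 = 466.56, rounded up to a whole number of bits = 467

467 bits


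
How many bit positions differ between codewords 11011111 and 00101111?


Count differing positions: ^ ^ ^ ^ . . . . = 4 differences

4


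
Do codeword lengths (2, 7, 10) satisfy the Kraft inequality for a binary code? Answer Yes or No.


Kraft sum = sum(2^(-l_i)) = 0.2588, need <= 1. Result: satisfied (a binary prefix-free code with these lengths exists)

Yes


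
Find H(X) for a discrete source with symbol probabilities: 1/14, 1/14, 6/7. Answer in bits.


H = -sum(p_i * log2(p_i)). Terms: -(1/14)*log2(1/14) = 0.271954; -(1/14)*log2(1/14) = 0.271954; -(6/7)*log2(6/7) = 0.190622. H = 0.271954 + 0.271954 + 0.190622 = 0.7345

0.7345 bits


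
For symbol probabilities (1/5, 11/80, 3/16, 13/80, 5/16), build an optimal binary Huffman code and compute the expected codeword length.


Huffman construction (repeatedly merge the two least-probable nodes; each merge adds 1 bit to every symbol beneath it): 11/80 + 13/80 = 3/10; 3/16 + 1/5 = 31/80; 3/10 + 5/16 = 49/80; 31/80 + 49/80 = 1. Resulting codeword lengths (in the order the probabilities were given): (2, 3, 2, 3, 2). L_avg = sum(p_i * l_i) = 1/5*2 + 11/80*3 + 3/16*2 + 13/80*3 + 5/16*2 = 23/10 = 2.3

2.3 bits


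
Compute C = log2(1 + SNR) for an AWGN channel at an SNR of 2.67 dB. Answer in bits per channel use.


SNR_linear = 10^(2.67/10) = 1.8493; C = log2(1 + SNR_linear) = log2(1 + 1.8493) = 1.5106

1.5106 bits/channel use


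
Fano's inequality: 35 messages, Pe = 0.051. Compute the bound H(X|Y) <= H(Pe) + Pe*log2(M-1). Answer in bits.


H(Pe) = -Pe*log2(Pe) - (1-Pe)*log2(1-Pe) = -0.051*log2(0.051) - 0.949*log2(0.949) = 0.218961 + 0.071668 = 0.2906. Pe*log2(M-1) = 0.051*log2(34) = 0.259461. Bound = H(Pe) + Pe*log2(M-1) = 0.218961 + 0.071668 + 0.259461 = 0.5501

0.5501 bits


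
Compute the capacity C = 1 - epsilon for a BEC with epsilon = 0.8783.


C = 1 - epsilon = 1 - 0.8783 = 0.1217

0.1217 bits


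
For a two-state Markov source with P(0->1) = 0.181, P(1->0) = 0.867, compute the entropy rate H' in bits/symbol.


Stationary distribution: pi_0 = p10/(p01+p10) = 0.8273, pi_1 = 0.1727. Entropy rate H' = pi_0*H(p01) + pi_1*H(p10) = 0.8273*0.6823 + 0.1727*0.5656 = 0.6621

0.6621 bits/symbol


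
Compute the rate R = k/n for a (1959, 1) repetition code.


Rate = k/n = 1/1959

1/1959


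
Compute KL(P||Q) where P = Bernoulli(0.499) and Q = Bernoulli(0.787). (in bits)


KL = p*log2(p/q) + (1-p)*log2((1-p)/(1-q)) = 0.499*log2(0.499/0.787) + 0.501*log2(0.501/0.213) = 0.2902

0.2902 bits


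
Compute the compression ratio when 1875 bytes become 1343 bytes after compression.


Ratio = original / compressed = 1875 / 1343 = 1.3961

1.3961


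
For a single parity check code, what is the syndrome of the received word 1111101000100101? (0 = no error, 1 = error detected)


Syndrome = XOR of all bits = 1 XOR 1 XOR 1 XOR 1 XOR 1 XOR 0 XOR 1 XOR 0 XOR 0 XOR 0 XOR 1 XOR 0 XOR 0 XOR 1 XOR 0 XOR 1 = 1

1


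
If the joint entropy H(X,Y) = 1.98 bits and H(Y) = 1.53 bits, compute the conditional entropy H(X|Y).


H(X|Y) = H(X,Y) - H(Y) = 1.98 - 1.53 = 0.45

0.45 bits


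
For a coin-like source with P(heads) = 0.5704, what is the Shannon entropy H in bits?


H = -p*log2(p) - (1-p)*log2(1-p). -0.5704*log2(0.5704) = 0.461998; -0.4296*log2(0.4296) = 0.523654. H = 0.461998 + 0.523654 = 0.9857

0.9857 bits


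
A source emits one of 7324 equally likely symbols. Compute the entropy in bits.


H = log2(n) = log2(7324) = 12.8384

12.8384 bits


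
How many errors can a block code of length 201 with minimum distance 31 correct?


Correction capability = floor((d-1)/2) = floor((31-1)/2) = 15

15 errors


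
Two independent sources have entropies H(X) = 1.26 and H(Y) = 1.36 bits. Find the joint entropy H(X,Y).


For independent variables, H(X,Y) = H(X) + H(Y) = 1.26 + 1.36 = 2.62

2.62 bits


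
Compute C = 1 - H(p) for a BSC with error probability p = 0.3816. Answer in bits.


H(p) = -p*log2(p) - (1-p)*log2(1-p) = -0.3816*log2(0.3816) - 0.6184*log2(0.6184) = 0.530373 + 0.428791 = 0.9592. C = 1 - H(p) = 1 - 0.9592 = 0.0408

0.0408 bits


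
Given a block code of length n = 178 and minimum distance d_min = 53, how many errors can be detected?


Detection capability = d_min - 1 = 53 - 1 = 52

52 errors


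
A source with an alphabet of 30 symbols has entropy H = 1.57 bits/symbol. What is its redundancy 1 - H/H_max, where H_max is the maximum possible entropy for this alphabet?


H_max = log2(K) = log2(30) = 4.9069 bits/symbol. Redundancy = 1 - H/H_max = 1 - 1.57/4.9069 = 1 - 0.32 = 0.68

0.68


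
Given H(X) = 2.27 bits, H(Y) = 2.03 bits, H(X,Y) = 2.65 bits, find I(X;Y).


I(X;Y) = H(X) + H(Y) - H(X,Y) = 2.27 + 2.03 - 2.65 = 1.65

1.65 bits


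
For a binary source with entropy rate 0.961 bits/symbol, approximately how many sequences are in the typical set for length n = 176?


log2|A_typical| = nH = 176 * 0.961 = 169.136, so |A_typical| ~ 2^169.136 = 8.223e+50

8.223e+50


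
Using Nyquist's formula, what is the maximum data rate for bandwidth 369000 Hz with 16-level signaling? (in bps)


Rate = 2 * B * log2(M) = 2 * 369000 * 4.0 = 2952000.0

2952000.0 bps


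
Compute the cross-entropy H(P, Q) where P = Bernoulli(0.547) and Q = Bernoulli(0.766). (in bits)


H(P,Q) = -p*log2(q) - (1-p)*log2(1-q). -0.547*log2(0.766) = 0.210367; -0.453*log2(0.234) = 0.949225. H(P,Q) = 0.210367 + 0.949225 = 1.1596

1.1596 bits


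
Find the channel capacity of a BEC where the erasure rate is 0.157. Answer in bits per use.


C = 1 - epsilon = 1 - 0.157 = 0.843

0.843 bits


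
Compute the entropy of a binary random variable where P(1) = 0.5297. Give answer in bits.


H = -p*log2(p) - (1-p)*log2(1-p). -0.5297*log2(0.5297) = 0.485604; -0.4703*log2(0.4703) = 0.511849. H = 0.485604 + 0.511849 = 0.9975

0.9975 bits


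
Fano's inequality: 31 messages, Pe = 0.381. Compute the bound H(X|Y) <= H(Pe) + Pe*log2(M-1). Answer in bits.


H(Pe) = -Pe*log2(Pe) - (1-Pe)*log2(1-Pe) = -0.381*log2(0.381) - 0.619*log2(0.619) = 0.530404 + 0.428341 = 0.9587. Pe*log2(M-1) = 0.381*log2(30) = 1.869525. Bound = H(Pe) + Pe*log2(M-1) = 0.530404 + 0.428341 + 1.869525 = 2.8283

2.8283 bits


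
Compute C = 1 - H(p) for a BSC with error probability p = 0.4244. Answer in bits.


H(p) = -p*log2(p) - (1-p)*log2(1-p) = -0.4244*log2(0.4244) - 0.5756*log2(0.5756) = 0.524772 + 0.458673 = 0.9834. C = 1 - H(p) = 1 - 0.9834 = 0.0166

0.0166 bits


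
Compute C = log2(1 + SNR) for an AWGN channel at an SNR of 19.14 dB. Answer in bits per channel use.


SNR_linear = 10^(19.14/10) = 82.0352; C = log2(1 + SNR_linear) = log2(1 + 82.0352) = 6.3757

6.3757 bits/channel use


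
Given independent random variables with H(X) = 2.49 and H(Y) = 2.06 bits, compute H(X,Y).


For independent variables, H(X,Y) = H(X) + H(Y) = 2.49 + 2.06 = 4.55

4.55 bits


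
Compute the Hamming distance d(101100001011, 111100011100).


Count differing positions: . ^ . . . . . ^ . ^ ^ ^ = 5 differences

5


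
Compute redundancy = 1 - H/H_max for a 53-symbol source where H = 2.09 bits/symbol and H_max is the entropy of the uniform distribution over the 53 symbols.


H_max = log2(K) = log2(53) = 5.7279 bits/symbol. Redundancy = 1 - H/H_max = 1 - 2.09/5.7279 = 1 - 0.3649 = 0.6351

0.6351


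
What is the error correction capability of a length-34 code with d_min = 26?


Correction capability = floor((d-1)/2) = floor((26-1)/2) = 12

12 errors


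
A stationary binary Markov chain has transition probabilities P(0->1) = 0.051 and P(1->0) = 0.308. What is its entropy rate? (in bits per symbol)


Stationary distribution: pi_0 = p10/(p01+p10) = 0.8579, pi_1 = 0.1421. Entropy rate H' = pi_0*H(p01) + pi_1*H(p10) = 0.8579*0.2906 + 0.1421*0.8909 = 0.3759

0.3759 bits/symbol


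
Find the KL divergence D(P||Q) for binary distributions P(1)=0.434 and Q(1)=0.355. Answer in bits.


KL = p*log2(p/q) + (1-p)*log2((1-p)/(1-q)) = 0.434*log2(0.434/0.355) + 0.566*log2(0.566/0.645) = 0.0191

0.0191 bits


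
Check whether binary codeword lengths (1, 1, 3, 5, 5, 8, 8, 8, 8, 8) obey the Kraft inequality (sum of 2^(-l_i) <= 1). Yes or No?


Kraft sum = sum(2^(-l_i)) = 1.207, need <= 1. Result: violated (a binary prefix-free code with these lengths cannot exist)

No


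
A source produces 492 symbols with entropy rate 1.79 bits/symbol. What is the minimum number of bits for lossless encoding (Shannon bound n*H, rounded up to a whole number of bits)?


Minimum bits >= n * H = 492 * 1.79 = 880.68, rounded up to a whole number of bits = 881

881 bits


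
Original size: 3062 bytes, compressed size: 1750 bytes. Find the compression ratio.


Ratio = original / compressed = 3062 / 1750 = 1.7497

1.7497


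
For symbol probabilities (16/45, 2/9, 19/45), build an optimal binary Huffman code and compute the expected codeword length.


Huffman construction (repeatedly merge the two least-probable nodes; each merge adds 1 bit to every symbol beneath it): 2/9 + 16/45 = 26/45; 19/45 + 26/45 = 1. Resulting codeword lengths (in the order the probabilities were given): (2, 2, 1). L_avg = sum(p_i * l_i) = 16/45*2 + 2/9*2 + 19/45*1 = 71/45 = 1.5778

1.5778 bits


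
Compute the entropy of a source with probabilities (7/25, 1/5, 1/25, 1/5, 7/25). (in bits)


H = -sum(p_i * log2(p_i)). Terms: -(7/25)*log2(7/25) = 0.514220; -(1/5)*log2(1/5) = 0.464386; -(1/25)*log2(1/25) = 0.185754; -(1/5)*log2(1/5) = 0.464386; -(7/25)*log2(7/25) = 0.514220. H = 0.514220 + 0.464386 + 0.185754 + 0.464386 + 0.514220 = 2.143

2.143 bits


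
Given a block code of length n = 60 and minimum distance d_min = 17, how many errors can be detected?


Detection capability = d_min - 1 = 17 - 1 = 16

16 errors


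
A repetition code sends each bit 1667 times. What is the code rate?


Rate = k/n = 1/1667

1/1667


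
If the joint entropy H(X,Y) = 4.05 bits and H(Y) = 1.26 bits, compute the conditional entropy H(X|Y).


H(X|Y) = H(X,Y) - H(Y) = 4.05 - 1.26 = 2.79

2.79 bits


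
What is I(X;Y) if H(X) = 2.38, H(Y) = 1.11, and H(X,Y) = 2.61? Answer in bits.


I(X;Y) = H(X) + H(Y) - H(X,Y) = 2.38 + 1.11 - 2.61 = 0.88

0.88 bits


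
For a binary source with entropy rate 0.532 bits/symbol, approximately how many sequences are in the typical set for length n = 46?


log2|A_typical| = nH = 46 * 0.532 = 24.472, so |A_typical| ~ 2^24.472 = 2.327e+07

2.327e+07


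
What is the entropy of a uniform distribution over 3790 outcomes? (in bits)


H = log2(n) = log2(3790) = 11.888

11.888 bits


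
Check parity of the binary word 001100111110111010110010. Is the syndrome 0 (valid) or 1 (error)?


Syndrome = XOR of all bits = 0 XOR 0 XOR 1 XOR 1 XOR 0 XOR 0 XOR 1 XOR 1 XOR 1 XOR 1 XOR 1 XOR 0 XOR 1 XOR 1 XOR 1 XOR 0 XOR 1 XOR 0 XOR 1 XOR 1 XOR 0 XOR 0 XOR 1 XOR 0 = 0

0


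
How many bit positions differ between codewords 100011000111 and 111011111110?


Count differing positions: . ^ ^ . . . ^ ^ ^ . . ^ = 6 differences

6


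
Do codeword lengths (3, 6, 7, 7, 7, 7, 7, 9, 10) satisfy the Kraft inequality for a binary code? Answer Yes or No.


Kraft sum = sum(2^(-l_i)) = 0.1826, need <= 1. Result: satisfied (a binary prefix-free code with these lengths exists)

Yes


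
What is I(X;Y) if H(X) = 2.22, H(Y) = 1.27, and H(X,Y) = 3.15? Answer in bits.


I(X;Y) = H(X) + H(Y) - H(X,Y) = 2.22 + 1.27 - 3.15 = 0.34

0.34 bits


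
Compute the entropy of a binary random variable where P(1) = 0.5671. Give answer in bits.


H = -p*log2(p) - (1-p)*log2(1-p). -0.5671*log2(0.5671) = 0.464072; -0.4329*log2(0.4329) = 0.522897. H = 0.464072 + 0.522897 = 0.987

0.987 bits


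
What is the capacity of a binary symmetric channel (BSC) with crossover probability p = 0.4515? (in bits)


H(p) = -p*log2(p) - (1-p)*log2(1-p) = -0.4515*log2(0.4515) - 0.5485*log2(0.5485) = 0.517962 + 0.475240 = 0.9932. C = 1 - H(p) = 1 - 0.9932 = 0.0068

0.0068 bits


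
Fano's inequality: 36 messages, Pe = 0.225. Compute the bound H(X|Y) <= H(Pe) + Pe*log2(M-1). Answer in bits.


H(Pe) = -Pe*log2(Pe) - (1-Pe)*log2(1-Pe) = -0.225*log2(0.225) - 0.775*log2(0.775) = 0.484201 + 0.284992 = 0.7692. Pe*log2(M-1) = 0.225*log2(35) = 1.154089. Bound = H(Pe) + Pe*log2(M-1) = 0.484201 + 0.284992 + 1.154089 = 1.9233

1.9233 bits


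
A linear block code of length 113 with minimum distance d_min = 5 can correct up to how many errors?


Correction capability = floor((d-1)/2) = floor((5-1)/2) = 2

2 errors


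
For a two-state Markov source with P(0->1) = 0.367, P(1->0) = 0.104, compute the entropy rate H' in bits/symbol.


Stationary distribution: pi_0 = p10/(p01+p10) = 0.2208, pi_1 = 0.7792. Entropy rate H' = pi_0*H(p01) + pi_1*H(p10) = 0.2208*0.9483 + 0.7792*0.4815 = 0.5846

0.5846 bits/symbol


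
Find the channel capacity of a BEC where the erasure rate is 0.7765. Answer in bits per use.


C = 1 - epsilon = 1 - 0.7765 = 0.2235

0.2235 bits


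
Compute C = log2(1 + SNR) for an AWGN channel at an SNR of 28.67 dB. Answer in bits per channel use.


SNR_linear = 10^(28.67/10) = 736.2071; C = log2(1 + SNR_linear) = log2(1 + 736.2071) = 9.5259

9.5259 bits/channel use


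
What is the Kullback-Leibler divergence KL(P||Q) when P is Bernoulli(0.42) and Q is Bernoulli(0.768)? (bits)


KL = p*log2(p/q) + (1-p)*log2((1-p)/(1-q)) = 0.42*log2(0.42/0.768) + 0.58*log2(0.58/0.232) = 0.401

0.401 bits


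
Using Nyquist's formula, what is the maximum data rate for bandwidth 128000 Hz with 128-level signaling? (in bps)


Rate = 2 * B * log2(M) = 2 * 128000 * 7.0 = 1792000.0

1792000.0 bps


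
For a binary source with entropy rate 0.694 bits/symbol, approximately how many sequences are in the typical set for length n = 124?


log2|A_typical| = nH = 124 * 0.694 = 86.056, so |A_typical| ~ 2^86.056 = 8.043e+25

8.043e+25


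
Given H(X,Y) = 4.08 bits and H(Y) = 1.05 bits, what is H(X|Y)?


H(X|Y) = H(X,Y) - H(Y) = 4.08 - 1.05 = 3.03

3.03 bits


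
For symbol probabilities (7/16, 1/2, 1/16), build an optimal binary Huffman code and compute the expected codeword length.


Huffman construction (repeatedly merge the two least-probable nodes; each merge adds 1 bit to every symbol beneath it): 1/16 + 7/16 = 1/2; 1/2 + 1/2 = 1. Resulting codeword lengths (in the order the probabilities were given): (2, 1, 2). L_avg = sum(p_i * l_i) = 7/16*2 + 1/2*1 + 1/16*2 = 3/2 = 1.5

1.5 bits


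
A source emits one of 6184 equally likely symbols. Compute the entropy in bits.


H = log2(n) = log2(6184) = 12.5943

12.5943 bits


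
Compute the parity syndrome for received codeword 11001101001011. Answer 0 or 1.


Syndrome = XOR of all bits = 1 XOR 1 XOR 0 XOR 0 XOR 1 XOR 1 XOR 0 XOR 1 XOR 0 XOR 0 XOR 1 XOR 0 XOR 1 XOR 1 = 0

0


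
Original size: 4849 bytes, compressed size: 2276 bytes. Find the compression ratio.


Ratio = original / compressed = 4849 / 2276 = 2.1305

2.1305


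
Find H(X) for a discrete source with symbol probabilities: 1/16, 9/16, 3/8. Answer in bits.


H = -sum(p_i * log2(p_i)). Terms: -(1/16)*log2(1/16) = 0.250000; -(9/16)*log2(9/16) = 0.466917; -(3/8)*log2(3/8) = 0.530639. H = 0.250000 + 0.466917 + 0.530639 = 1.2476

1.2476 bits


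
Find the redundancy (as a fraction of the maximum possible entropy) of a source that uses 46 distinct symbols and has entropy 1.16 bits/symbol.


H_max = log2(K) = log2(46) = 5.5236 bits/symbol. Redundancy = 1 - H/H_max = 1 - 1.16/5.5236 = 1 - 0.21 = 0.79

0.79


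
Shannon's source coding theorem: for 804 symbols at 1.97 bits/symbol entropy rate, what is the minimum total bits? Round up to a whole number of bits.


Minimum bits >= n * H = 804 * 1.97 = 1583.88, rounded up to a whole number of bits = 1584

1584 bits


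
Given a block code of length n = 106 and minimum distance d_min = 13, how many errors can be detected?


Detection capability = d_min - 1 = 13 - 1 = 12

12 errors
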